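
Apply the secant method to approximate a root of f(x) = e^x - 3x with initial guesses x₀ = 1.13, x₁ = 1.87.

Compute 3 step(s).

f(x) = e^x - 3x
x₀ = 1.13, x₁ = 1.87

Secant formula: x_{n+1} = x_n - f(x_n)(x_n - x_{n-1})/(f(x_n) - f(x_{n-1}))

Iteration 1:
  f(1.130000) = -0.294343
  f(1.870000) = 0.878296
  x_2 = 1.870000 - 0.878296×(1.870000 - 1.130000)/(0.878296 - (-0.294343))
       = 1.315747
Iteration 2:
  f(1.870000) = 0.878296
  f(1.315747) = -0.219707
  x_3 = 1.315747 - (-0.219707)×(1.315747 - 1.870000)/(-0.219707 - 0.878296)
       = 1.426651
Iteration 3:
  f(1.315747) = -0.219707
  f(1.426651) = -0.115225
  x_4 = 1.426651 - (-0.115225)×(1.426651 - 1.315747)/(-0.115225 - (-0.219707))
       = 1.548959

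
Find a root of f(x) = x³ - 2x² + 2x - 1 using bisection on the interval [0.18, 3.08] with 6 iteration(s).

f(x) = x³ - 2x² + 2x - 1
Initial interval: [0.18, 3.08]

Iteration 1:
  c_1 = (0.180000 + 3.080000)/2 = 1.630000
  f(c_1) = f(1.630000) = 1.276947
  f(a) × f(c) < 0, new interval: [0.180000, 1.630000]
Iteration 2:
  c_2 = (0.180000 + 1.630000)/2 = 0.905000
  f(c_2) = f(0.905000) = -0.086832
  f(a) × f(c) ≥ 0, new interval: [0.905000, 1.630000]
Iteration 3:
  c_3 = (0.905000 + 1.630000)/2 = 1.267500
  f(c_3) = f(1.267500) = 0.358198
  f(a) × f(c) < 0, new interval: [0.905000, 1.267500]
Iteration 4:
  c_4 = (0.905000 + 1.267500)/2 = 1.086250
  f(c_4) = f(1.086250) = 0.094331
  f(a) × f(c) < 0, new interval: [0.905000, 1.086250]
Iteration 5:
  c_5 = (0.905000 + 1.086250)/2 = 0.995625
  f(c_5) = f(0.995625) = -0.004356
  f(a) × f(c) ≥ 0, new interval: [0.995625, 1.086250]
Iteration 6:
  c_6 = (0.995625 + 1.086250)/2 = 1.040938
  f(c_6) = f(1.040938) = 0.042682
  f(a) × f(c) < 0, new interval: [0.995625, 1.040938]

After 6 iteration(s), the approximation is c_6 = 1.040938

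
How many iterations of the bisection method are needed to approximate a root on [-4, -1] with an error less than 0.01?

We need (b-a)/2^n ≤ 0.01
(-1 - (-4))/2^n ≤ 0.01
3/2^n ≤ 0.01
2^n ≥ 300
n ≥ log₂(300) = 8.23
n ≥ 9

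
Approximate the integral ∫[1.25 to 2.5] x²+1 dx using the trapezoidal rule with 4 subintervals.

f(x) = x²+1
a = 1.25, b = 2.5, n = 4
h = (b - a)/n = 0.312500

Trapezoidal rule: (h/2)[f(x₀) + 2f(x₁) + 2f(x₂) + ... + f(xₙ)]

x_0 = 1.2500, f(x_0) = 2.562500, coefficient = 1
x_1 = 1.5625, f(x_1) = 3.441406, coefficient = 2
x_2 = 1.8750, f(x_2) = 4.515625, coefficient = 2
x_3 = 2.1875, f(x_3) = 5.785156, coefficient = 2
x_4 = 2.5000, f(x_4) = 7.250000, coefficient = 1

I ≈ (0.312500/2) × 37.296875 = 5.827637
Exact value: 5.807292
Error: 0.020345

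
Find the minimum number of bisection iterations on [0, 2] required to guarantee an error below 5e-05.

We need (b-a)/2^n ≤ 5e-05
(2 - 0)/2^n ≤ 5e-05
2/2^n ≤ 5e-05
2^n ≥ 40000
n ≥ log₂(40000) = 15.29
n ≥ 16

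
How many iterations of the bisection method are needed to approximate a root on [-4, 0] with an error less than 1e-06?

We need (b-a)/2^n ≤ 1e-06
(0 - (-4))/2^n ≤ 1e-06
4/2^n ≤ 1e-06
2^n ≥ 4000000
n ≥ log₂(4000000) = 21.93
n ≥ 22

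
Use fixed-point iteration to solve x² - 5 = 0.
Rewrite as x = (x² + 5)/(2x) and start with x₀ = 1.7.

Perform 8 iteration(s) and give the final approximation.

Equation: x² - 5 = 0
Fixed-point form: x = (x² + 5)/(2x)
x₀ = 1.7

x_1 = g(1.700000) = 2.320588
x_2 = g(2.320588) = 2.237607
x_3 = g(2.237607) = 2.236069
x_4 = g(2.236069) = 2.236068
x_5 = g(2.236068) = 2.236068
x_6 = g(2.236068) = 2.236068
x_7 = g(2.236068) = 2.236068
x_8 = g(2.236068) = 2.236068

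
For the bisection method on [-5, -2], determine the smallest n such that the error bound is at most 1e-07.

We need (b-a)/2^n ≤ 1e-07
(-2 - (-5))/2^n ≤ 1e-07
3/2^n ≤ 1e-07
2^n ≥ 30000000
n ≥ log₂(30000000) = 24.84
n ≥ 25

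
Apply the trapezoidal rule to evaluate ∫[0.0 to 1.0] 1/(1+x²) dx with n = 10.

f(x) = 1/(1+x²)
a = 0.0, b = 1.0, n = 10
h = (b - a)/n = 0.100000

Trapezoidal rule: (h/2)[f(x₀) + 2f(x₁) + 2f(x₂) + ... + f(xₙ)]

x_0 = 0.0000, f(x_0) = 1.000000, coefficient = 1
x_1 = 0.1000, f(x_1) = 0.990099, coefficient = 2
x_2 = 0.2000, f(x_2) = 0.961538, coefficient = 2
x_3 = 0.3000, f(x_3) = 0.917431, coefficient = 2
x_4 = 0.4000, f(x_4) = 0.862069, coefficient = 2
x_5 = 0.5000, f(x_5) = 0.800000, coefficient = 2
x_6 = 0.6000, f(x_6) = 0.735294, coefficient = 2
x_7 = 0.7000, f(x_7) = 0.671141, coefficient = 2
x_8 = 0.8000, f(x_8) = 0.609756, coefficient = 2
x_9 = 0.9000, f(x_9) = 0.552486, coefficient = 2
x_10 = 1.0000, f(x_10) = 0.500000, coefficient = 1

I ≈ (0.100000/2) × 15.699630 = 0.784981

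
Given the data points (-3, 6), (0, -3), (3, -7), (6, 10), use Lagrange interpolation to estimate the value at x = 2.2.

Lagrange interpolation formula:
P(x) = Σ yᵢ × Lᵢ(x)
where Lᵢ(x) = Π_{j≠i} (x - xⱼ)/(xᵢ - xⱼ)

L_0(2.2) = (2.2 - 0)/(-3 - 0) × (2.2 - 3)/(-3 - 3) × (2.2 - 6)/(-3 - 6) = -0.041284
L_1(2.2) = (2.2 - (-3))/(0 - (-3)) × (2.2 - 3)/(0 - 3) × (2.2 - 6)/(0 - 6) = 0.292741
L_2(2.2) = (2.2 - (-3))/(3 - (-3)) × (2.2 - 0)/(3 - 0) × (2.2 - 6)/(3 - 6) = 0.805037
L_3(2.2) = (2.2 - (-3))/(6 - (-3)) × (2.2 - 0)/(6 - 0) × (2.2 - 3)/(6 - 3) = -0.056494

P(2.2) = 6×L_0(2.2) + (-3)×L_1(2.2) + (-7)×L_2(2.2) + 10×L_3(2.2)
P(2.2) = -7.326123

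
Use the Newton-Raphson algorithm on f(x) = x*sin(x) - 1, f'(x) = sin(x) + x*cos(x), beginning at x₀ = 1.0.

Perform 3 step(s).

f(x) = x*sin(x) - 1
f'(x) = sin(x) + x*cos(x)
x₀ = 1.0

Newton-Raphson formula: x_{n+1} = x_n - f(x_n)/f'(x_n)

Iteration 1:
  f(1.000000) = -0.158529
  f'(1.000000) = 1.381773
  x_1 = 1.000000 - (-0.158529)/1.381773 = 1.114729
Iteration 2:
  f(1.114729) = 0.000794
  f'(1.114729) = 1.388741
  x_2 = 1.114729 - 0.000794/1.388741 = 1.114157
Iteration 3:
  f(1.114157) = 0.000000
  f'(1.114157) = 1.388809
  x_3 = 1.114157 - 0.000000/1.388809 = 1.114157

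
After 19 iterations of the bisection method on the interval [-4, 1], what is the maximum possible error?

Bisection error bound: |error| ≤ (b-a)/2^n
|error| ≤ (1 - (-4))/2^19 = 5/2^19
|error| ≤ 0.0000095367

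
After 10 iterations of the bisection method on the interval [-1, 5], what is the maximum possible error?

Bisection error bound: |error| ≤ (b-a)/2^n
|error| ≤ (5 - (-1))/2^10 = 6/2^10
|error| ≤ 0.0058593750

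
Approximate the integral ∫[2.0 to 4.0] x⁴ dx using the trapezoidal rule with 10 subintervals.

f(x) = x⁴
a = 2.0, b = 4.0, n = 10
h = (b - a)/n = 0.200000

Trapezoidal rule: (h/2)[f(x₀) + 2f(x₁) + 2f(x₂) + ... + f(xₙ)]

x_0 = 2.0000, f(x_0) = 16.000000, coefficient = 1
x_1 = 2.2000, f(x_1) = 23.425600, coefficient = 2
x_2 = 2.4000, f(x_2) = 33.177600, coefficient = 2
x_3 = 2.6000, f(x_3) = 45.697600, coefficient = 2
x_4 = 2.8000, f(x_4) = 61.465600, coefficient = 2
x_5 = 3.0000, f(x_5) = 81.000000, coefficient = 2
x_6 = 3.2000, f(x_6) = 104.857600, coefficient = 2
x_7 = 3.4000, f(x_7) = 133.633600, coefficient = 2
x_8 = 3.6000, f(x_8) = 167.961600, coefficient = 2
x_9 = 3.8000, f(x_9) = 208.513600, coefficient = 2
x_10 = 4.0000, f(x_10) = 256.000000, coefficient = 1

I ≈ (0.200000/2) × 1991.465600 = 199.146560
Exact value: 198.400000
Error: 0.746560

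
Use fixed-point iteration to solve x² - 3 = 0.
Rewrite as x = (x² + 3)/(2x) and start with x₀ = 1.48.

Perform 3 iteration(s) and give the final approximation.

Equation: x² - 3 = 0
Fixed-point form: x = (x² + 3)/(2x)
x₀ = 1.48

x_1 = g(1.480000) = 1.753514
x_2 = g(1.753514) = 1.732182
x_3 = g(1.732182) = 1.732051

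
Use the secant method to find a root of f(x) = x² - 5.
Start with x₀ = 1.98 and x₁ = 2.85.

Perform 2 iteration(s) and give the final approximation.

f(x) = x² - 5
x₀ = 1.98, x₁ = 2.85

Secant formula: x_{n+1} = x_n - f(x_n)(x_n - x_{n-1})/(f(x_n) - f(x_{n-1}))

Iteration 1:
  f(1.980000) = -1.079600
  f(2.850000) = 3.122500
  x_2 = 2.850000 - 3.122500×(2.850000 - 1.980000)/(3.122500 - (-1.079600))
       = 2.203520
Iteration 2:
  f(2.850000) = 3.122500
  f(2.203520) = -0.144501
  x_3 = 2.203520 - (-0.144501)×(2.203520 - 2.850000)/(-0.144501 - 3.122500)
       = 2.232114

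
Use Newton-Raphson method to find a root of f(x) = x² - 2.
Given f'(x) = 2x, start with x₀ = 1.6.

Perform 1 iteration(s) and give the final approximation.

f(x) = x² - 2
f'(x) = 2x
x₀ = 1.6

Newton-Raphson formula: x_{n+1} = x_n - f(x_n)/f'(x_n)

Iteration 1:
  f(1.600000) = 0.560000
  f'(1.600000) = 3.200000
  x_1 = 1.600000 - 0.560000/3.200000 = 1.425000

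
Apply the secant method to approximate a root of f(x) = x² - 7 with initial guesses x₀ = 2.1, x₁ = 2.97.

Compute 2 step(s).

f(x) = x² - 7
x₀ = 2.1, x₁ = 2.97

Secant formula: x_{n+1} = x_n - f(x_n)(x_n - x_{n-1})/(f(x_n) - f(x_{n-1}))

Iteration 1:
  f(2.100000) = -2.590000
  f(2.970000) = 1.820900
  x_2 = 2.970000 - 1.820900×(2.970000 - 2.100000)/(1.820900 - (-2.590000))
       = 2.610848
Iteration 2:
  f(2.970000) = 1.820900
  f(2.610848) = -0.183472
  x_3 = 2.610848 - (-0.183472)×(2.610848 - 2.970000)/(-0.183472 - 1.820900)
       = 2.643723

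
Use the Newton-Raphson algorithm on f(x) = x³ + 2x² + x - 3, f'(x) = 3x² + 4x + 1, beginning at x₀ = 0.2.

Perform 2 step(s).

f(x) = x³ + 2x² + x - 3
f'(x) = 3x² + 4x + 1
x₀ = 0.2

Newton-Raphson formula: x_{n+1} = x_n - f(x_n)/f'(x_n)

Iteration 1:
  f(0.200000) = -2.712000
  f'(0.200000) = 1.920000
  x_1 = 0.200000 - (-2.712000)/1.920000 = 1.612500
Iteration 2:
  f(1.612500) = 8.005564
  f'(1.612500) = 15.250469
  x_2 = 1.612500 - 8.005564/15.250469 = 1.087561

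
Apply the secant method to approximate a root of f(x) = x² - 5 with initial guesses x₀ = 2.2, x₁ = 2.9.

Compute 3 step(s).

f(x) = x² - 5
x₀ = 2.2, x₁ = 2.9

Secant formula: x_{n+1} = x_n - f(x_n)(x_n - x_{n-1})/(f(x_n) - f(x_{n-1}))

Iteration 1:
  f(2.200000) = -0.160000
  f(2.900000) = 3.410000
  x_2 = 2.900000 - 3.410000×(2.900000 - 2.200000)/(3.410000 - (-0.160000))
       = 2.231373
Iteration 2:
  f(2.900000) = 3.410000
  f(2.231373) = -0.020977
  x_3 = 2.231373 - (-0.020977)×(2.231373 - 2.900000)/(-0.020977 - 3.410000)
       = 2.235460
Iteration 3:
  f(2.231373) = -0.020977
  f(2.235460) = -0.002717
  x_4 = 2.235460 - (-0.002717)×(2.235460 - 2.231373)/(-0.002717 - (-0.020977))
       = 2.236069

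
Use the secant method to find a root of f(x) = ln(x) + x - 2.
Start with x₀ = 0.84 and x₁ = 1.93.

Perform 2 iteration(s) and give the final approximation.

f(x) = ln(x) + x - 2
x₀ = 0.84, x₁ = 1.93

Secant formula: x_{n+1} = x_n - f(x_n)(x_n - x_{n-1})/(f(x_n) - f(x_{n-1}))

Iteration 1:
  f(0.840000) = -1.334353
  f(1.930000) = 0.587520
  x_2 = 1.930000 - 0.587520×(1.930000 - 0.840000)/(0.587520 - (-1.334353))
       = 1.596785
Iteration 2:
  f(1.930000) = 0.587520
  f(1.596785) = 0.064777
  x_3 = 1.596785 - 0.064777×(1.596785 - 1.930000)/(0.064777 - 0.587520)
       = 1.555494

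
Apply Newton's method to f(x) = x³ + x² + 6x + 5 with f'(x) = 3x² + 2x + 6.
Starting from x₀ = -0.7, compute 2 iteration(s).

f(x) = x³ + x² + 6x + 5
f'(x) = 3x² + 2x + 6
x₀ = -0.7

Newton-Raphson formula: x_{n+1} = x_n - f(x_n)/f'(x_n)

Iteration 1:
  f(-0.700000) = 0.947000
  f'(-0.700000) = 6.070000
  x_1 = -0.700000 - 0.947000/6.070000 = -0.856013
Iteration 2:
  f(-0.856013) = -0.030572
  f'(-0.856013) = 6.486249
  x_2 = -0.856013 - (-0.030572)/6.486249 = -0.851300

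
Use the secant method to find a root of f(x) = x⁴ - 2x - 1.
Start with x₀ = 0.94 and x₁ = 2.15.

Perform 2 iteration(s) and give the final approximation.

f(x) = x⁴ - 2x - 1
x₀ = 0.94, x₁ = 2.15

Secant formula: x_{n+1} = x_n - f(x_n)(x_n - x_{n-1})/(f(x_n) - f(x_{n-1}))

Iteration 1:
  f(0.940000) = -2.099251
  f(2.150000) = 16.067506
  x_2 = 2.150000 - 16.067506×(2.150000 - 0.940000)/(16.067506 - (-2.099251))
       = 1.079821
Iteration 2:
  f(2.150000) = 16.067506
  f(1.079821) = -1.800055
  x_3 = 1.079821 - (-1.800055)×(1.079821 - 2.150000)/(-1.800055 - 16.067506)
       = 1.187635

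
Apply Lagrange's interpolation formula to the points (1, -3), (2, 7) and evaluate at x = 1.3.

Lagrange interpolation formula:
P(x) = Σ yᵢ × Lᵢ(x)
where Lᵢ(x) = Π_{j≠i} (x - xⱼ)/(xᵢ - xⱼ)

L_0(1.3) = (1.3 - 2)/(1 - 2) = 0.700000
L_1(1.3) = (1.3 - 1)/(2 - 1) = 0.300000

P(1.3) = (-3)×L_0(1.3) + 7×L_1(1.3)
P(1.3) = 0.000000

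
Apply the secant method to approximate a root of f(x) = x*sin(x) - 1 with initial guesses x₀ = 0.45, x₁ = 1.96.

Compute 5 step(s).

f(x) = x*sin(x) - 1
x₀ = 0.45, x₁ = 1.96

Secant formula: x_{n+1} = x_n - f(x_n)(x_n - x_{n-1})/(f(x_n) - f(x_{n-1}))

Iteration 1:
  f(0.450000) = -0.804266
  f(1.960000) = 0.813415
  x_2 = 1.960000 - 0.813415×(1.960000 - 0.450000)/(0.813415 - (-0.804266))
       = 1.200730
Iteration 2:
  f(1.960000) = 0.813415
  f(1.200730) = 0.119445
  x_3 = 1.200730 - 0.119445×(1.200730 - 1.960000)/(0.119445 - 0.813415)
       = 1.070046
Iteration 3:
  f(1.200730) = 0.119445
  f(1.070046) = -0.061331
  x_4 = 1.070046 - (-0.061331)×(1.070046 - 1.200730)/(-0.061331 - 0.119445)
       = 1.114383
Iteration 4:
  f(1.070046) = -0.061331
  f(1.114383) = 0.000313
  x_5 = 1.114383 - 0.000313×(1.114383 - 1.070046)/(0.000313 - (-0.061331))
       = 1.114157
Iteration 5:
  f(1.114383) = 0.000313
  f(1.114157) = 0.000000
  x_6 = 1.114157 - 0.000000×(1.114157 - 1.114383)/(0.000000 - 0.000313)
       = 1.114157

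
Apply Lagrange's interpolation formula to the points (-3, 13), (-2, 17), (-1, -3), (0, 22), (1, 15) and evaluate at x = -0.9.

Lagrange interpolation formula:
P(x) = Σ yᵢ × Lᵢ(x)
where Lᵢ(x) = Π_{j≠i} (x - xⱼ)/(xᵢ - xⱼ)

L_0(-0.9) = (-0.9 - (-2))/(-3 - (-2)) × (-0.9 - (-1))/(-3 - (-1)) × (-0.9 - 0)/(-3 - 0) × (-0.9 - 1)/(-3 - 1) = 0.007837
L_1(-0.9) = (-0.9 - (-3))/(-2 - (-3)) × (-0.9 - (-1))/(-2 - (-1)) × (-0.9 - 0)/(-2 - 0) × (-0.9 - 1)/(-2 - 1) = -0.059850
L_2(-0.9) = (-0.9 - (-3))/(-1 - (-3)) × (-0.9 - (-2))/(-1 - (-2)) × (-0.9 - 0)/(-1 - 0) × (-0.9 - 1)/(-1 - 1) = 0.987525
L_3(-0.9) = (-0.9 - (-3))/(0 - (-3)) × (-0.9 - (-2))/(0 - (-2)) × (-0.9 - (-1))/(0 - (-1)) × (-0.9 - 1)/(0 - 1) = 0.073150
L_4(-0.9) = (-0.9 - (-3))/(1 - (-3)) × (-0.9 - (-2))/(1 - (-2)) × (-0.9 - (-1))/(1 - (-1)) × (-0.9 - 0)/(1 - 0) = -0.008663

P(-0.9) = 13×L_0(-0.9) + 17×L_1(-0.9) + (-3)×L_2(-0.9) + 22×L_3(-0.9) + 15×L_4(-0.9)
P(-0.9) = -2.398775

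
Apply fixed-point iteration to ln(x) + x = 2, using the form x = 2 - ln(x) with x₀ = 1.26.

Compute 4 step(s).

Equation: ln(x) + x = 2
Fixed-point form: x = 2 - ln(x)
x₀ = 1.26

x_1 = g(1.260000) = 1.768888
x_2 = g(1.768888) = 1.429649
x_3 = g(1.429649) = 1.642571
x_4 = g(1.642571) = 1.503737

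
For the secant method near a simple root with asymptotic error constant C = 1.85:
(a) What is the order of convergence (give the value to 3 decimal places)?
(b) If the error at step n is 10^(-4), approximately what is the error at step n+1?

(a) Secant method has superlinear convergence with order φ = (1+√5)/2 ≈ 1.618.
    This means |e_{n+1}| ≈ C|e_n|^1.618.

(b) With |e_n| = 10^(-4) and C = 1.85:
    |e_{n+1}| ≈ 1.85 × (10^(-4))^1.618 = 1.85 × 10^(-6.47)

(a) ≈ 1.618 (golden ratio); (b) |e_{n+1}| ≈ 6.238e-07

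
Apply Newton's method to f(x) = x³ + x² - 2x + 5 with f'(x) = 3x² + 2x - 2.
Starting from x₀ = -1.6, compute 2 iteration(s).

f(x) = x³ + x² - 2x + 5
f'(x) = 3x² + 2x - 2
x₀ = -1.6

Newton-Raphson formula: x_{n+1} = x_n - f(x_n)/f'(x_n)

Iteration 1:
  f(-1.600000) = 6.664000
  f'(-1.600000) = 2.480000
  x_1 = -1.600000 - 6.664000/2.480000 = -4.287097
Iteration 2:
  f(-4.287097) = -46.840011
  f'(-4.287097) = 44.563403
  x_2 = -4.287097 - (-46.840011)/44.563403 = -3.236010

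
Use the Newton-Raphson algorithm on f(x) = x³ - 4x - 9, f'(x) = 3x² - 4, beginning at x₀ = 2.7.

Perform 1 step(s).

f(x) = x³ - 4x - 9
f'(x) = 3x² - 4
x₀ = 2.7

Newton-Raphson formula: x_{n+1} = x_n - f(x_n)/f'(x_n)

Iteration 1:
  f(2.700000) = -0.117000
  f'(2.700000) = 17.870000
  x_1 = 2.700000 - (-0.117000)/17.870000 = 2.706547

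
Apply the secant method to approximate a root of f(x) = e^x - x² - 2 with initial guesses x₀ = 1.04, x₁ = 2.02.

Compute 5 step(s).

f(x) = e^x - x² - 2
x₀ = 1.04, x₁ = 2.02

Secant formula: x_{n+1} = x_n - f(x_n)(x_n - x_{n-1})/(f(x_n) - f(x_{n-1}))

Iteration 1:
  f(1.040000) = -0.252383
  f(2.020000) = 1.457925
  x_2 = 2.020000 - 1.457925×(2.020000 - 1.040000)/(1.457925 - (-0.252383))
       = 1.184615
Iteration 2:
  f(2.020000) = 1.457925
  f(1.184615) = -0.133885
  x_3 = 1.184615 - (-0.133885)×(1.184615 - 2.020000)/(-0.133885 - 1.457925)
       = 1.254878
Iteration 3:
  f(1.184615) = -0.133885
  f(1.254878) = -0.067309
  x_4 = 1.254878 - (-0.067309)×(1.254878 - 1.184615)/(-0.067309 - (-0.133885))
       = 1.325913
Iteration 4:
  f(1.254878) = -0.067309
  f(1.325913) = 0.007577
  x_5 = 1.325913 - 0.007577×(1.325913 - 1.254878)/(0.007577 - (-0.067309))
       = 1.318726
Iteration 5:
  f(1.325913) = 0.007577
  f(1.318726) = -0.000383
  x_6 = 1.318726 - (-0.000383)×(1.318726 - 1.325913)/(-0.000383 - 0.007577)
       = 1.319072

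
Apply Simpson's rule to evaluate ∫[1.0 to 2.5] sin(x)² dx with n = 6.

f(x) = sin(x)²
a = 1.0, b = 2.5, n = 6
h = (b - a)/n = 0.250000

Simpson's rule: (h/3)[f(x₀) + 4f(x₁) + 2f(x₂) + ... + f(xₙ)]

x_0 = 1.0000, f(x_0) = 0.708073, coefficient = 1
x_1 = 1.2500, f(x_1) = 0.900572, coefficient = 4
x_2 = 1.5000, f(x_2) = 0.994996, coefficient = 2
x_3 = 1.7500, f(x_3) = 0.968228, coefficient = 4
x_4 = 2.0000, f(x_4) = 0.826822, coefficient = 2
x_5 = 2.2500, f(x_5) = 0.605398, coefficient = 4
x_6 = 2.5000, f(x_6) = 0.358169, coefficient = 1

I ≈ (0.250000/3) × 14.606671 = 1.217223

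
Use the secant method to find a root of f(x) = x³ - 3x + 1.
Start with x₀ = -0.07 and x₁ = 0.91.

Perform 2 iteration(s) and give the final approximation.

f(x) = x³ - 3x + 1
x₀ = -0.07, x₁ = 0.91

Secant formula: x_{n+1} = x_n - f(x_n)(x_n - x_{n-1})/(f(x_n) - f(x_{n-1}))

Iteration 1:
  f(-0.070000) = 1.209657
  f(0.910000) = -0.976429
  x_2 = 0.910000 - (-0.976429)×(0.910000 - (-0.070000))/(-0.976429 - 1.209657)
       = 0.472277
Iteration 2:
  f(0.910000) = -0.976429
  f(0.472277) = -0.311491
  x_3 = 0.472277 - (-0.311491)×(0.472277 - 0.910000)/(-0.311491 - (-0.976429))
       = 0.267225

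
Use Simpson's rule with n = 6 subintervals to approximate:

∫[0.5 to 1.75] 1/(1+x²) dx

f(x) = 1/(1+x²)
a = 0.5, b = 1.75, n = 6
h = (b - a)/n = 0.208333

Simpson's rule: (h/3)[f(x₀) + 4f(x₁) + 2f(x₂) + ... + f(xₙ)]

x_0 = 0.5000, f(x_0) = 0.800000, coefficient = 1
x_1 = 0.7083, f(x_1) = 0.665896, coefficient = 4
x_2 = 0.9167, f(x_2) = 0.543396, coefficient = 2
x_3 = 1.1250, f(x_3) = 0.441379, coefficient = 4
x_4 = 1.3333, f(x_4) = 0.360000, coefficient = 2
x_5 = 1.5417, f(x_5) = 0.296144, coefficient = 4
x_6 = 1.7500, f(x_6) = 0.246154, coefficient = 1

I ≈ (0.208333/3) × 8.466623 = 0.587960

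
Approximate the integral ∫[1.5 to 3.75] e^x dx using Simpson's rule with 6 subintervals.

f(x) = e^x
a = 1.5, b = 3.75, n = 6
h = (b - a)/n = 0.375000

Simpson's rule: (h/3)[f(x₀) + 4f(x₁) + 2f(x₂) + ... + f(xₙ)]

x_0 = 1.5000, f(x_0) = 4.481689, coefficient = 1
x_1 = 1.8750, f(x_1) = 6.520819, coefficient = 4
x_2 = 2.2500, f(x_2) = 9.487736, coefficient = 2
x_3 = 2.6250, f(x_3) = 13.804574, coefficient = 4
x_4 = 3.0000, f(x_4) = 20.085537, coefficient = 2
x_5 = 3.3750, f(x_5) = 29.224284, coefficient = 4
x_6 = 3.7500, f(x_6) = 42.521082, coefficient = 1

I ≈ (0.375000/3) × 304.348025 = 38.043503
Exact value: 38.039393
Error: 0.004110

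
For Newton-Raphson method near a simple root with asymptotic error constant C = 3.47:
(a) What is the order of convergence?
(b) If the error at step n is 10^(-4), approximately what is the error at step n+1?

(a) Newton-Raphson has quadratic (order 2) convergence near simple roots.
    This means |e_{n+1}| ≈ C|e_n|².

(b) With |e_n| = 10^(-4) and C = 3.47:
    |e_{n+1}| ≈ 3.47 × (10^(-4))² = 3.47 × 10^(-8)

(a) 2 (quadratic); (b) |e_{n+1}| ≈ 3.470e-08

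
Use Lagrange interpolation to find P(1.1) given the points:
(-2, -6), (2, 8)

Lagrange interpolation formula:
P(x) = Σ yᵢ × Lᵢ(x)
where Lᵢ(x) = Π_{j≠i} (x - xⱼ)/(xᵢ - xⱼ)

L_0(1.1) = (1.1 - 2)/(-2 - 2) = 0.225000
L_1(1.1) = (1.1 - (-2))/(2 - (-2)) = 0.775000

P(1.1) = (-6)×L_0(1.1) + 8×L_1(1.1)
P(1.1) = 4.850000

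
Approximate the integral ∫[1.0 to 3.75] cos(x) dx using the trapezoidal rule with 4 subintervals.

f(x) = cos(x)
a = 1.0, b = 3.75, n = 4
h = (b - a)/n = 0.687500

Trapezoidal rule: (h/2)[f(x₀) + 2f(x₁) + 2f(x₂) + ... + f(xₙ)]

x_0 = 1.0000, f(x_0) = 0.540302, coefficient = 1
x_1 = 1.6875, f(x_1) = -0.116439, coefficient = 2
x_2 = 2.3750, f(x_2) = -0.720278, coefficient = 2
x_3 = 3.0625, f(x_3) = -0.996874, coefficient = 2
x_4 = 3.7500, f(x_4) = -0.820559, coefficient = 1

I ≈ (0.687500/2) × -3.947439 = -1.356932
Exact value: -1.413032
Error: 0.056100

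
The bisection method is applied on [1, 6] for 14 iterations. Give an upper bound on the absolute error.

Bisection error bound: |error| ≤ (b-a)/2^n
|error| ≤ (6 - 1)/2^14 = 5/2^14
|error| ≤ 0.0003051758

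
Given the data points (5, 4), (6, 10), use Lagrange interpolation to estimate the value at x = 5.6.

Lagrange interpolation formula:
P(x) = Σ yᵢ × Lᵢ(x)
where Lᵢ(x) = Π_{j≠i} (x - xⱼ)/(xᵢ - xⱼ)

L_0(5.6) = (5.6 - 6)/(5 - 6) = 0.400000
L_1(5.6) = (5.6 - 5)/(6 - 5) = 0.600000

P(5.6) = 4×L_0(5.6) + 10×L_1(5.6)
P(5.6) = 7.600000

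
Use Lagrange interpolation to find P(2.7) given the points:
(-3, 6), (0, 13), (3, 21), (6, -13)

Lagrange interpolation formula:
P(x) = Σ yᵢ × Lᵢ(x)
where Lᵢ(x) = Π_{j≠i} (x - xⱼ)/(xᵢ - xⱼ)

L_0(2.7) = (2.7 - 0)/(-3 - 0) × (2.7 - 3)/(-3 - 3) × (2.7 - 6)/(-3 - 6) = -0.016500
L_1(2.7) = (2.7 - (-3))/(0 - (-3)) × (2.7 - 3)/(0 - 3) × (2.7 - 6)/(0 - 6) = 0.104500
L_2(2.7) = (2.7 - (-3))/(3 - (-3)) × (2.7 - 0)/(3 - 0) × (2.7 - 6)/(3 - 6) = 0.940500
L_3(2.7) = (2.7 - (-3))/(6 - (-3)) × (2.7 - 0)/(6 - 0) × (2.7 - 3)/(6 - 3) = -0.028500

P(2.7) = 6×L_0(2.7) + 13×L_1(2.7) + 21×L_2(2.7) + (-13)×L_3(2.7)
P(2.7) = 21.380500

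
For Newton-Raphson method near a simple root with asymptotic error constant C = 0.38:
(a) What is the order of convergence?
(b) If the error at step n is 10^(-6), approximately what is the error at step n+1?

(a) Newton-Raphson has quadratic (order 2) convergence near simple roots.
    This means |e_{n+1}| ≈ C|e_n|².

(b) With |e_n| = 10^(-6) and C = 0.38:
    |e_{n+1}| ≈ 0.38 × (10^(-6))² = 0.38 × 10^(-12)

(a) 2 (quadratic); (b) |e_{n+1}| ≈ 3.800e-13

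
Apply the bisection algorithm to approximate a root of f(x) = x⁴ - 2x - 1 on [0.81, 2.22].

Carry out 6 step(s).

f(x) = x⁴ - 2x - 1
Initial interval: [0.81, 2.22]

Iteration 1:
  c_1 = (0.810000 + 2.220000)/2 = 1.515000
  f(c_1) = f(1.515000) = 1.238058
  f(a) × f(c) < 0, new interval: [0.810000, 1.515000]
Iteration 2:
  c_2 = (0.810000 + 1.515000)/2 = 1.162500
  f(c_2) = f(1.162500) = -1.498701
  f(a) × f(c) ≥ 0, new interval: [1.162500, 1.515000]
Iteration 3:
  c_3 = (1.162500 + 1.515000)/2 = 1.338750
  f(c_3) = f(1.338750) = -0.465334
  f(a) × f(c) ≥ 0, new interval: [1.338750, 1.515000]
Iteration 4:
  c_4 = (1.338750 + 1.515000)/2 = 1.426875
  f(c_4) = f(1.426875) = 0.291433
  f(a) × f(c) < 0, new interval: [1.338750, 1.426875]
Iteration 5:
  c_5 = (1.338750 + 1.426875)/2 = 1.382812
  f(c_5) = f(1.382812) = -0.109229
  f(a) × f(c) ≥ 0, new interval: [1.382812, 1.426875]
Iteration 6:
  c_6 = (1.382812 + 1.426875)/2 = 1.404844
  f(c_6) = f(1.404844) = 0.085354
  f(a) × f(c) < 0, new interval: [1.382812, 1.404844]

After 6 iteration(s), the approximation is c_6 = 1.404844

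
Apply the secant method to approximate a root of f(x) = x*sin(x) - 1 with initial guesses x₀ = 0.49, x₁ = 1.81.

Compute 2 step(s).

f(x) = x*sin(x) - 1
x₀ = 0.49, x₁ = 1.81

Secant formula: x_{n+1} = x_n - f(x_n)(x_n - x_{n-1})/(f(x_n) - f(x_{n-1}))

Iteration 1:
  f(0.490000) = -0.769393
  f(1.810000) = 0.758464
  x_2 = 1.810000 - 0.758464×(1.810000 - 0.490000)/(0.758464 - (-0.769393))
       = 1.154721
Iteration 2:
  f(1.810000) = 0.758464
  f(1.154721) = 0.056203
  x_3 = 1.154721 - 0.056203×(1.154721 - 1.810000)/(0.056203 - 0.758464)
       = 1.102278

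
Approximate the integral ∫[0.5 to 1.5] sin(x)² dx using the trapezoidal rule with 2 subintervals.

f(x) = sin(x)²
a = 0.5, b = 1.5, n = 2
h = (b - a)/n = 0.500000

Trapezoidal rule: (h/2)[f(x₀) + 2f(x₁) + 2f(x₂) + ... + f(xₙ)]

x_0 = 0.5000, f(x_0) = 0.229849, coefficient = 1
x_1 = 1.0000, f(x_1) = 0.708073, coefficient = 2
x_2 = 1.5000, f(x_2) = 0.994996, coefficient = 1

I ≈ (0.500000/2) × 2.640992 = 0.660248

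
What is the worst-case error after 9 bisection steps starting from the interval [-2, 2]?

Bisection error bound: |error| ≤ (b-a)/2^n
|error| ≤ (2 - (-2))/2^9 = 4/2^9
|error| ≤ 0.0078125000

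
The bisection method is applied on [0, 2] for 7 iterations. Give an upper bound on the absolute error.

Bisection error bound: |error| ≤ (b-a)/2^n
|error| ≤ (2 - 0)/2^7 = 2/2^7
|error| ≤ 0.0156250000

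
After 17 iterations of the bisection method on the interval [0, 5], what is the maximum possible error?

Bisection error bound: |error| ≤ (b-a)/2^n
|error| ≤ (5 - 0)/2^17 = 5/2^17
|error| ≤ 0.0000381470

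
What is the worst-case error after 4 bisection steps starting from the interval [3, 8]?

Bisection error bound: |error| ≤ (b-a)/2^n
|error| ≤ (8 - 3)/2^4 = 5/2^4
|error| ≤ 0.3125000000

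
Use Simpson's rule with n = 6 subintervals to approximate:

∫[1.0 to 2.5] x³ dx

f(x) = x³
a = 1.0, b = 2.5, n = 6
h = (b - a)/n = 0.250000

Simpson's rule: (h/3)[f(x₀) + 4f(x₁) + 2f(x₂) + ... + f(xₙ)]

x_0 = 1.0000, f(x_0) = 1.000000, coefficient = 1
x_1 = 1.2500, f(x_1) = 1.953125, coefficient = 4
x_2 = 1.5000, f(x_2) = 3.375000, coefficient = 2
x_3 = 1.7500, f(x_3) = 5.359375, coefficient = 4
x_4 = 2.0000, f(x_4) = 8.000000, coefficient = 2
x_5 = 2.2500, f(x_5) = 11.390625, coefficient = 4
x_6 = 2.5000, f(x_6) = 15.625000, coefficient = 1

I ≈ (0.250000/3) × 114.187500 = 9.515625
Exact value: 9.515625
Error: 0.000000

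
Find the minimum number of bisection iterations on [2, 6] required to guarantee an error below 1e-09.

We need (b-a)/2^n ≤ 1e-09
(6 - 2)/2^n ≤ 1e-09
4/2^n ≤ 1e-09
2^n ≥ 4000000000
n ≥ log₂(4000000000) = 31.90
n ≥ 32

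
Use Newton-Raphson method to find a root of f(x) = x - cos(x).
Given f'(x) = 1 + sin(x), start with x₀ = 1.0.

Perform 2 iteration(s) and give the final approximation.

f(x) = x - cos(x)
f'(x) = 1 + sin(x)
x₀ = 1.0

Newton-Raphson formula: x_{n+1} = x_n - f(x_n)/f'(x_n)

Iteration 1:
  f(1.000000) = 0.459698
  f'(1.000000) = 1.841471
  x_1 = 1.000000 - 0.459698/1.841471 = 0.750364
Iteration 2:
  f(0.750364) = 0.018923
  f'(0.750364) = 1.681905
  x_2 = 0.750364 - 0.018923/1.681905 = 0.739113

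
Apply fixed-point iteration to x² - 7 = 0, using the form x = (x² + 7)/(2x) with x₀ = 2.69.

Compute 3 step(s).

Equation: x² - 7 = 0
Fixed-point form: x = (x² + 7)/(2x)
x₀ = 2.69

x_1 = g(2.690000) = 2.646115
x_2 = g(2.646115) = 2.645751
x_3 = g(2.645751) = 2.645751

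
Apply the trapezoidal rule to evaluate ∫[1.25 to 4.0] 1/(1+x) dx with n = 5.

f(x) = 1/(1+x)
a = 1.25, b = 4.0, n = 5
h = (b - a)/n = 0.550000

Trapezoidal rule: (h/2)[f(x₀) + 2f(x₁) + 2f(x₂) + ... + f(xₙ)]

x_0 = 1.2500, f(x_0) = 0.444444, coefficient = 1
x_1 = 1.8000, f(x_1) = 0.357143, coefficient = 2
x_2 = 2.3500, f(x_2) = 0.298507, coefficient = 2
x_3 = 2.9000, f(x_3) = 0.256410, coefficient = 2
x_4 = 3.4500, f(x_4) = 0.224719, coefficient = 2
x_5 = 4.0000, f(x_5) = 0.200000, coefficient = 1

I ≈ (0.550000/2) × 2.918004 = 0.802451
Exact value: 0.798508
Error: 0.003943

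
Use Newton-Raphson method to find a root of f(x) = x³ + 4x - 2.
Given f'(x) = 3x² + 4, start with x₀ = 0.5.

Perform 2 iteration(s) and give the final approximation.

f(x) = x³ + 4x - 2
f'(x) = 3x² + 4
x₀ = 0.5

Newton-Raphson formula: x_{n+1} = x_n - f(x_n)/f'(x_n)

Iteration 1:
  f(0.500000) = 0.125000
  f'(0.500000) = 4.750000
  x_1 = 0.500000 - 0.125000/4.750000 = 0.473684
Iteration 2:
  f(0.473684) = 0.001021
  f'(0.473684) = 4.673130
  x_2 = 0.473684 - 0.001021/4.673130 = 0.473466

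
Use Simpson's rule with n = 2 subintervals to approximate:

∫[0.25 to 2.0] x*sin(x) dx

f(x) = x*sin(x)
a = 0.25, b = 2.0, n = 2
h = (b - a)/n = 0.875000

Simpson's rule: (h/3)[f(x₀) + 4f(x₁) + 2f(x₂) + ... + f(xₙ)]

x_0 = 0.2500, f(x_0) = 0.061851, coefficient = 1
x_1 = 1.1250, f(x_1) = 1.015051, coefficient = 4
x_2 = 2.0000, f(x_2) = 1.818595, coefficient = 1

I ≈ (0.875000/3) × 5.940650 = 1.732690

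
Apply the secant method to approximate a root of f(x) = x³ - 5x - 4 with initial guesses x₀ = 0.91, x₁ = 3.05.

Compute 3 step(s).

f(x) = x³ - 5x - 4
x₀ = 0.91, x₁ = 3.05

Secant formula: x_{n+1} = x_n - f(x_n)(x_n - x_{n-1})/(f(x_n) - f(x_{n-1}))

Iteration 1:
  f(0.910000) = -7.796429
  f(3.050000) = 9.122625
  x_2 = 3.050000 - 9.122625×(3.050000 - 0.910000)/(9.122625 - (-7.796429))
       = 1.896128
Iteration 2:
  f(3.050000) = 9.122625
  f(1.896128) = -6.663487
  x_3 = 1.896128 - (-6.663487)×(1.896128 - 3.050000)/(-6.663487 - 9.122625)
       = 2.383190
Iteration 3:
  f(1.896128) = -6.663487
  f(2.383190) = -2.380398
  x_4 = 2.383190 - (-2.380398)×(2.383190 - 1.896128)/(-2.380398 - (-6.663487))
       = 2.653883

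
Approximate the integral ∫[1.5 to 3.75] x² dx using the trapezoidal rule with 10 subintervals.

f(x) = x²
a = 1.5, b = 3.75, n = 10
h = (b - a)/n = 0.225000

Trapezoidal rule: (h/2)[f(x₀) + 2f(x₁) + 2f(x₂) + ... + f(xₙ)]

x_0 = 1.5000, f(x_0) = 2.250000, coefficient = 1
x_1 = 1.7250, f(x_1) = 2.975625, coefficient = 2
x_2 = 1.9500, f(x_2) = 3.802500, coefficient = 2
x_3 = 2.1750, f(x_3) = 4.730625, coefficient = 2
x_4 = 2.4000, f(x_4) = 5.760000, coefficient = 2
x_5 = 2.6250, f(x_5) = 6.890625, coefficient = 2
x_6 = 2.8500, f(x_6) = 8.122500, coefficient = 2
x_7 = 3.0750, f(x_7) = 9.455625, coefficient = 2
x_8 = 3.3000, f(x_8) = 10.890000, coefficient = 2
x_9 = 3.5250, f(x_9) = 12.425625, coefficient = 2
x_10 = 3.7500, f(x_10) = 14.062500, coefficient = 1

I ≈ (0.225000/2) × 146.418750 = 16.472109
Exact value: 16.453125
Error: 0.018984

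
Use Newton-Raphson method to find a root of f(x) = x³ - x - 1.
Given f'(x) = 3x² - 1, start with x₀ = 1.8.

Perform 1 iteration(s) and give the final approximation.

f(x) = x³ - x - 1
f'(x) = 3x² - 1
x₀ = 1.8

Newton-Raphson formula: x_{n+1} = x_n - f(x_n)/f'(x_n)

Iteration 1:
  f(1.800000) = 3.032000
  f'(1.800000) = 8.720000
  x_1 = 1.800000 - 3.032000/8.720000 = 1.452294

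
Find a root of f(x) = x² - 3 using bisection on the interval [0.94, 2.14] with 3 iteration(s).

f(x) = x² - 3
Initial interval: [0.94, 2.14]

Iteration 1:
  c_1 = (0.940000 + 2.140000)/2 = 1.540000
  f(c_1) = f(1.540000) = -0.628400
  f(a) × f(c) ≥ 0, new interval: [1.540000, 2.140000]
Iteration 2:
  c_2 = (1.540000 + 2.140000)/2 = 1.840000
  f(c_2) = f(1.840000) = 0.385600
  f(a) × f(c) < 0, new interval: [1.540000, 1.840000]
Iteration 3:
  c_3 = (1.540000 + 1.840000)/2 = 1.690000
  f(c_3) = f(1.690000) = -0.143900
  f(a) × f(c) ≥ 0, new interval: [1.690000, 1.840000]

After 3 iteration(s), the approximation is c_3 = 1.690000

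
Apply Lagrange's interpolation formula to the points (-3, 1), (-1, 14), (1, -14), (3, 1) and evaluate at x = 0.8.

Lagrange interpolation formula:
P(x) = Σ yᵢ × Lᵢ(x)
where Lᵢ(x) = Π_{j≠i} (x - xⱼ)/(xᵢ - xⱼ)

L_0(0.8) = (0.8 - (-1))/(-3 - (-1)) × (0.8 - 1)/(-3 - 1) × (0.8 - 3)/(-3 - 3) = -0.016500
L_1(0.8) = (0.8 - (-3))/(-1 - (-3)) × (0.8 - 1)/(-1 - 1) × (0.8 - 3)/(-1 - 3) = 0.104500
L_2(0.8) = (0.8 - (-3))/(1 - (-3)) × (0.8 - (-1))/(1 - (-1)) × (0.8 - 3)/(1 - 3) = 0.940500
L_3(0.8) = (0.8 - (-3))/(3 - (-3)) × (0.8 - (-1))/(3 - (-1)) × (0.8 - 1)/(3 - 1) = -0.028500

P(0.8) = 1×L_0(0.8) + 14×L_1(0.8) + (-14)×L_2(0.8) + 1×L_3(0.8)
P(0.8) = -11.749000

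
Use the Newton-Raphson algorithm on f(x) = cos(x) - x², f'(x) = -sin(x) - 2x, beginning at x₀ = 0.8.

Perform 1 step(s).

f(x) = cos(x) - x²
f'(x) = -sin(x) - 2x
x₀ = 0.8

Newton-Raphson formula: x_{n+1} = x_n - f(x_n)/f'(x_n)

Iteration 1:
  f(0.800000) = 0.056707
  f'(0.800000) = -2.317356
  x_1 = 0.800000 - 0.056707/(-2.317356) = 0.824470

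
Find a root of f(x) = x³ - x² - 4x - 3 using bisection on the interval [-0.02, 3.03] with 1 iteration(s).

f(x) = x³ - x² - 4x - 3
Initial interval: [-0.02, 3.03]

Iteration 1:
  c_1 = (-0.020000 + 3.030000)/2 = 1.505000
  f(c_1) = f(1.505000) = -7.876162
  f(a) × f(c) ≥ 0, new interval: [1.505000, 3.030000]

After 1 iteration(s), the approximation is c_1 = 1.505000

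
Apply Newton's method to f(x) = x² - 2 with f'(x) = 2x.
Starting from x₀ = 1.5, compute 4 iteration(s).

f(x) = x² - 2
f'(x) = 2x
x₀ = 1.5

Newton-Raphson formula: x_{n+1} = x_n - f(x_n)/f'(x_n)

Iteration 1:
  f(1.500000) = 0.250000
  f'(1.500000) = 3.000000
  x_1 = 1.500000 - 0.250000/3.000000 = 1.416667
Iteration 2:
  f(1.416667) = 0.006944
  f'(1.416667) = 2.833333
  x_2 = 1.416667 - 0.006944/2.833333 = 1.414216
Iteration 3:
  f(1.414216) = 0.000006
  f'(1.414216) = 2.828431
  x_3 = 1.414216 - 0.000006/2.828431 = 1.414214
Iteration 4:
  f(1.414214) = 0.000000
  f'(1.414214) = 2.828427
  x_4 = 1.414214 - 0.000000/2.828427 = 1.414214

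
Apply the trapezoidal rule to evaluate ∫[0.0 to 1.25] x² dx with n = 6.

f(x) = x²
a = 0.0, b = 1.25, n = 6
h = (b - a)/n = 0.208333

Trapezoidal rule: (h/2)[f(x₀) + 2f(x₁) + 2f(x₂) + ... + f(xₙ)]

x_0 = 0.0000, f(x_0) = 0.000000, coefficient = 1
x_1 = 0.2083, f(x_1) = 0.043403, coefficient = 2
x_2 = 0.4167, f(x_2) = 0.173611, coefficient = 2
x_3 = 0.6250, f(x_3) = 0.390625, coefficient = 2
x_4 = 0.8333, f(x_4) = 0.694444, coefficient = 2
x_5 = 1.0417, f(x_5) = 1.085069, coefficient = 2
x_6 = 1.2500, f(x_6) = 1.562500, coefficient = 1

I ≈ (0.208333/2) × 6.336806 = 0.660084
Exact value: 0.651042
Error: 0.009042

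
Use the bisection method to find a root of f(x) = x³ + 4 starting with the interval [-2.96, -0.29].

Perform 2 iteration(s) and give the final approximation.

f(x) = x³ + 4
Initial interval: [-2.96, -0.29]

Iteration 1:
  c_1 = (-2.960000 + (-0.290000))/2 = -1.625000
  f(c_1) = f(-1.625000) = -0.291016
  f(a) × f(c) ≥ 0, new interval: [-1.625000, -0.290000]
Iteration 2:
  c_2 = (-1.625000 + (-0.290000))/2 = -0.957500
  f(c_2) = f(-0.957500) = 3.122158
  f(a) × f(c) < 0, new interval: [-1.625000, -0.957500]

After 2 iteration(s), the approximation is c_2 = -0.957500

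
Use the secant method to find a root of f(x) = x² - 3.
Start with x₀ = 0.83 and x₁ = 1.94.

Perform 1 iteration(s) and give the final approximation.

f(x) = x² - 3
x₀ = 0.83, x₁ = 1.94

Secant formula: x_{n+1} = x_n - f(x_n)(x_n - x_{n-1})/(f(x_n) - f(x_{n-1}))

Iteration 1:
  f(0.830000) = -2.311100
  f(1.940000) = 0.763600
  x_2 = 1.940000 - 0.763600×(1.940000 - 0.830000)/(0.763600 - (-2.311100))
       = 1.664332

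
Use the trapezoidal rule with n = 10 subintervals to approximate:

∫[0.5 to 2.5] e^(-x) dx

f(x) = e^(-x)
a = 0.5, b = 2.5, n = 10
h = (b - a)/n = 0.200000

Trapezoidal rule: (h/2)[f(x₀) + 2f(x₁) + 2f(x₂) + ... + f(xₙ)]

x_0 = 0.5000, f(x_0) = 0.606531, coefficient = 1
x_1 = 0.7000, f(x_1) = 0.496585, coefficient = 2
x_2 = 0.9000, f(x_2) = 0.406570, coefficient = 2
x_3 = 1.1000, f(x_3) = 0.332871, coefficient = 2
x_4 = 1.3000, f(x_4) = 0.272532, coefficient = 2
x_5 = 1.5000, f(x_5) = 0.223130, coefficient = 2
x_6 = 1.7000, f(x_6) = 0.182684, coefficient = 2
x_7 = 1.9000, f(x_7) = 0.149569, coefficient = 2
x_8 = 2.1000, f(x_8) = 0.122456, coefficient = 2
x_9 = 2.3000, f(x_9) = 0.100259, coefficient = 2
x_10 = 2.5000, f(x_10) = 0.082085, coefficient = 1

I ≈ (0.200000/2) × 5.261926 = 0.526193
Exact value: 0.524446
Error: 0.001747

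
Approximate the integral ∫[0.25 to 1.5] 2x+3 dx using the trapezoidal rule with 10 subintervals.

f(x) = 2x+3
a = 0.25, b = 1.5, n = 10
h = (b - a)/n = 0.125000

Trapezoidal rule: (h/2)[f(x₀) + 2f(x₁) + 2f(x₂) + ... + f(xₙ)]

x_0 = 0.2500, f(x_0) = 3.500000, coefficient = 1
x_1 = 0.3750, f(x_1) = 3.750000, coefficient = 2
x_2 = 0.5000, f(x_2) = 4.000000, coefficient = 2
x_3 = 0.6250, f(x_3) = 4.250000, coefficient = 2
x_4 = 0.7500, f(x_4) = 4.500000, coefficient = 2
x_5 = 0.8750, f(x_5) = 4.750000, coefficient = 2
x_6 = 1.0000, f(x_6) = 5.000000, coefficient = 2
x_7 = 1.1250, f(x_7) = 5.250000, coefficient = 2
x_8 = 1.2500, f(x_8) = 5.500000, coefficient = 2
x_9 = 1.3750, f(x_9) = 5.750000, coefficient = 2
x_10 = 1.5000, f(x_10) = 6.000000, coefficient = 1

I ≈ (0.125000/2) × 95.000000 = 5.937500
Exact value: 5.937500
Error: 0.000000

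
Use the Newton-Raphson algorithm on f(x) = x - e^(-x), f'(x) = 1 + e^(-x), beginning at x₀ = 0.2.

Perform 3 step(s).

f(x) = x - e^(-x)
f'(x) = 1 + e^(-x)
x₀ = 0.2

Newton-Raphson formula: x_{n+1} = x_n - f(x_n)/f'(x_n)

Iteration 1:
  f(0.200000) = -0.618731
  f'(0.200000) = 1.818731
  x_1 = 0.200000 - (-0.618731)/1.818731 = 0.540199
Iteration 2:
  f(0.540199) = -0.042433
  f'(0.540199) = 1.582632
  x_2 = 0.540199 - (-0.042433)/1.582632 = 0.567011
Iteration 3:
  f(0.567011) = -0.000208
  f'(0.567011) = 1.567218
  x_3 = 0.567011 - (-0.000208)/1.567218 = 0.567143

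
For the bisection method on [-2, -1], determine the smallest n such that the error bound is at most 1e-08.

We need (b-a)/2^n ≤ 1e-08
(-1 - (-2))/2^n ≤ 1e-08
1/2^n ≤ 1e-08
2^n ≥ 100000000
n ≥ log₂(100000000) = 26.58
n ≥ 27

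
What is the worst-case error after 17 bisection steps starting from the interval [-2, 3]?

Bisection error bound: |error| ≤ (b-a)/2^n
|error| ≤ (3 - (-2))/2^17 = 5/2^17
|error| ≤ 0.0000381470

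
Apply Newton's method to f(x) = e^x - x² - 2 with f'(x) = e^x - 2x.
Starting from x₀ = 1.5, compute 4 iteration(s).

f(x) = e^x - x² - 2
f'(x) = e^x - 2x
x₀ = 1.5

Newton-Raphson formula: x_{n+1} = x_n - f(x_n)/f'(x_n)

Iteration 1:
  f(1.500000) = 0.231689
  f'(1.500000) = 1.481689
  x_1 = 1.500000 - 0.231689/1.481689 = 1.343632
Iteration 2:
  f(1.343632) = 0.027592
  f'(1.343632) = 1.145675
  x_2 = 1.343632 - 0.027592/1.145675 = 1.319548
Iteration 3:
  f(1.319548) = 0.000523
  f'(1.319548) = 1.102634
  x_3 = 1.319548 - 0.000523/1.102634 = 1.319074
Iteration 4:
  f(1.319074) = 0.000000
  f'(1.319074) = 1.101808
  x_4 = 1.319074 - 0.000000/1.101808 = 1.319074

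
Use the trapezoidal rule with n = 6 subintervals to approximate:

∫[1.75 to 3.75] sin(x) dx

f(x) = sin(x)
a = 1.75, b = 3.75, n = 6
h = (b - a)/n = 0.333333

Trapezoidal rule: (h/2)[f(x₀) + 2f(x₁) + 2f(x₂) + ... + f(xₙ)]

x_0 = 1.7500, f(x_0) = 0.983986, coefficient = 1
x_1 = 2.0833, f(x_1) = 0.871503, coefficient = 2
x_2 = 2.4167, f(x_2) = 0.663080, coefficient = 2
x_3 = 2.7500, f(x_3) = 0.381661, coefficient = 2
x_4 = 3.0833, f(x_4) = 0.058226, coefficient = 2
x_5 = 3.4167, f(x_5) = -0.271618, coefficient = 2
x_6 = 3.7500, f(x_6) = -0.571561, coefficient = 1

I ≈ (0.333333/2) × 3.818129 = 0.636355
Exact value: 0.642313
Error: 0.005958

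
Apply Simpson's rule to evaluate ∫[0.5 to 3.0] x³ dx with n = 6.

f(x) = x³
a = 0.5, b = 3.0, n = 6
h = (b - a)/n = 0.416667

Simpson's rule: (h/3)[f(x₀) + 4f(x₁) + 2f(x₂) + ... + f(xₙ)]

x_0 = 0.5000, f(x_0) = 0.125000, coefficient = 1
x_1 = 0.9167, f(x_1) = 0.770255, coefficient = 4
x_2 = 1.3333, f(x_2) = 2.370370, coefficient = 2
x_3 = 1.7500, f(x_3) = 5.359375, coefficient = 4
x_4 = 2.1667, f(x_4) = 10.171296, coefficient = 2
x_5 = 2.5833, f(x_5) = 17.240162, coefficient = 4
x_6 = 3.0000, f(x_6) = 27.000000, coefficient = 1

I ≈ (0.416667/3) × 145.687500 = 20.234375
Exact value: 20.234375
Error: 0.000000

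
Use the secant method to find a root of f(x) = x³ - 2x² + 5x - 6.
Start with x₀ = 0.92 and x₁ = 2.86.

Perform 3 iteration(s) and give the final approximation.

f(x) = x³ - 2x² + 5x - 6
x₀ = 0.92, x₁ = 2.86

Secant formula: x_{n+1} = x_n - f(x_n)(x_n - x_{n-1})/(f(x_n) - f(x_{n-1}))

Iteration 1:
  f(0.920000) = -2.314112
  f(2.860000) = 15.334456
  x_2 = 2.860000 - 15.334456×(2.860000 - 0.920000)/(15.334456 - (-2.314112))
       = 1.174376
Iteration 2:
  f(2.860000) = 15.334456
  f(1.174376) = -1.266785
  x_3 = 1.174376 - (-1.266785)×(1.174376 - 2.860000)/(-1.266785 - 15.334456)
       = 1.303001
Iteration 3:
  f(1.174376) = -1.266785
  f(1.303001) = -0.668370
  x_4 = 1.303001 - (-0.668370)×(1.303001 - 1.174376)/(-0.668370 - (-1.266785))
       = 1.446661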